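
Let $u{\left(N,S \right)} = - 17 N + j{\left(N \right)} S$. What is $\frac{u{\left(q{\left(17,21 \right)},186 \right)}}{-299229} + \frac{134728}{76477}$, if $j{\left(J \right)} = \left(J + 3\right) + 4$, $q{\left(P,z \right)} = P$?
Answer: $\frac{39995233237}{22884136233} \approx 1.7477$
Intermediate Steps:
$j{\left(J \right)} = 7 + J$ ($j{\left(J \right)} = \left(3 + J\right) + 4 = 7 + J$)
$u{\left(N,S \right)} = - 17 N + S \left(7 + N\right)$ ($u{\left(N,S \right)} = - 17 N + \left(7 + N\right) S = - 17 N + S \left(7 + N\right)$)
$\frac{u{\left(q{\left(17,21 \right)},186 \right)}}{-299229} + \frac{134728}{76477} = \frac{\left(-17\right) 17 + 186 \left(7 + 17\right)}{-299229} + \frac{134728}{76477} = \left(-289 + 186 \cdot 24\right) \left(- \frac{1}{299229}\right) + 134728 \cdot \frac{1}{76477} = \left(-289 + 4464\right) \left(- \frac{1}{299229}\right) + \frac{134728}{76477} = 4175 \left(- \frac{1}{299229}\right) + \frac{134728}{76477} = - \frac{4175}{299229} + \frac{134728}{76477} = \frac{39995233237}{22884136233}$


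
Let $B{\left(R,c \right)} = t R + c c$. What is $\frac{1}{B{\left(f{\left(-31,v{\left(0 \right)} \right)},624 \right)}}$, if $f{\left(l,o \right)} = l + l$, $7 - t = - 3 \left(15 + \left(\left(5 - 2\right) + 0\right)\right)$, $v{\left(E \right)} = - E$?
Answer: $\frac{1}{385594} \approx 2.5934 \cdot 10^{-6}$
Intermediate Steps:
$t = 61$ ($t = 7 - - 3 \left(15 + \left(\left(5 - 2\right) + 0\right)\right) = 7 - - 3 \left(15 + \left(3 + 0\right)\right) = 7 - - 3 \left(15 + 3\right) = 7 - \left(-3\right) 18 = 7 - -54 = 7 + 54 = 61$)
$f{\left(l,o \right)} = 2 l$
$B{\left(R,c \right)} = c^{2} + 61 R$ ($B{\left(R,c \right)} = 61 R + c c = 61 R + c^{2} = c^{2} + 61 R$)
$\frac{1}{B{\left(f{\left(-31,v{\left(0 \right)} \right)},624 \right)}} = \frac{1}{624^{2} + 61 \cdot 2 \left(-31\right)} = \frac{1}{389376 + 61 \left(-62\right)} = \frac{1}{389376 - 3782} = \frac{1}{385594}$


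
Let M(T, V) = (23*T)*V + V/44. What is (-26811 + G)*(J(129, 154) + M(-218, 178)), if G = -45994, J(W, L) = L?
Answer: 1429260218335/22 ≈ 6.4966e+10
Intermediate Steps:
M(T, V) = V/44 + 23*T*V (M(T, V) = 23*T*V + V*(1/44) = 23*T*V + V/44 = V/44 + 23*T*V)
(-26811 + G)*(J(129, 154) + M(-218, 178)) = (-26811 - 45994)*(154 + (1/44)*178*(1 + 1012*(-218))) = -72805*(154 + (1/44)*178*(1 - 220616)) = -72805*(154 + (1/44)*178*(-220615)) = -72805*(154 - 19634735/22) = -72805*(-19631347/22) = 1429260218335/22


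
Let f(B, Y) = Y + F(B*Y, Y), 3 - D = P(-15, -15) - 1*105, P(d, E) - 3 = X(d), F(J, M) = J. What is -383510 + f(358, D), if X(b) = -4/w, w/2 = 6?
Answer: -1037086/3 ≈ -3.4570e+5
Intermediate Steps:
w = 12 (w = 2*6 = 12)
X(b) = -⅓ (X(b) = -4/12 = -4*1/12 = -⅓)
P(d, E) = 8/3 (P(d, E) = 3 - ⅓ = 8/3)
D = 316/3 (D = 3 - (8/3 - 1*105) = 3 - (8/3 - 105) = 3 - 1*(-307/3) = 3 + 307/3 = 316/3 ≈ 105.33)
f(B, Y) = Y + B*Y
-383510 + f(358, D) = -383510 + 316*(1 + 358)/3 = -383510 + (316/3)*359 = -383510 + 113444/3 = -1037086/3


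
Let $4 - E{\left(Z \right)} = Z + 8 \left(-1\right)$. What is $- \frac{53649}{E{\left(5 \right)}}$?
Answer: $- \frac{53649}{7} \approx -7664.1$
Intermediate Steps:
$E{\left(Z \right)} = 12 - Z$ ($E{\left(Z \right)} = 4 - \left(Z + 8 \left(-1\right)\right) = 4 - \left(Z - 8\right) = 4 - \left(-8 + Z\right) = 12 - Z$)
$- \frac{53649}{E{\left(5 \right)}} = - \frac{53649}{12 - 5} = - \frac{53649}{7}$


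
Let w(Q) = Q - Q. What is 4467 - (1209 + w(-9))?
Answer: 3258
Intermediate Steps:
w(Q) = 0
4467 - (1209 + w(-9)) = 4467 - (1209 + 0) = 4467 - 1*1209 = 4467 - 1209 = 3258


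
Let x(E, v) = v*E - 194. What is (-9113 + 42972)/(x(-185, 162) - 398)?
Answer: -4837/4366 ≈ -1.1079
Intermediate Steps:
x(E, v) = -194 + E*v (x(E, v) = E*v - 194 = -194 + E*v)
(-9113 + 42972)/(x(-185, 162) - 398) = (-9113 + 42972)/((-194 - 185*162) - 398) = 33859/((-194 - 29970) - 398) = 33859/(-30164 - 398) = 33859/(-30562) = 33859*(-1/30562) = -4837/4366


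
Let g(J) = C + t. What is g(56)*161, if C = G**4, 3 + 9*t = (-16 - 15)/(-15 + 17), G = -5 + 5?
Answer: -5957/18 ≈ -330.94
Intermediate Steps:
G = 0
t = -37/18 (t = -1/3 + ((-16 - 15)/(-15 + 17))/9 = -1/3 + (-31/2)/9 = -1/3 + (-31*1/2)/9 = -1/3 + (1/9)*(-31/2) = -1/3 - 31/18 = -37/18 ≈ -2.0556)
C = 0 (C = 0**4 = 0)
g(J) = -37/18 (g(J) = 0 - 37/18 = -37/18)
g(56)*161 = -37/18*161 = -5957/18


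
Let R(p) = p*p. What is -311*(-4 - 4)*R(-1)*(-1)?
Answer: -2488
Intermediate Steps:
R(p) = p²
-311*(-4 - 4)*R(-1)*(-1) = -311*(-4 - 4)*(-1)²*(-1) = -(-2488)*(-1) = -311*(-8)*(-1) = 2488*(-1) = -2488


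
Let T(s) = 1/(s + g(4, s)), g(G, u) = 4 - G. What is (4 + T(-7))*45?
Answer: 1215/7 ≈ 173.57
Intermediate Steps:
T(s) = 1/s (T(s) = 1/(s + (4 - 1*4)) = 1/(s + (4 - 4)) = 1/(s + 0) = 1/s)
(4 + T(-7))*45 = (4 + 1/(-7))*45 = (4 - ⅐)*45 = (27/7)*45 = 1215/7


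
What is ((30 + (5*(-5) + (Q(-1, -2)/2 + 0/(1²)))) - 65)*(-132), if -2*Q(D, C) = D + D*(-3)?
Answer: 7986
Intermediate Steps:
Q(D, C) = D (Q(D, C) = -(D + D*(-3))/2 = -(D - 3*D)/2 = -(-1)*D = D)
((30 + (5*(-5) + (Q(-1, -2)/2 + 0/(1²)))) - 65)*(-132) = ((30 + (5*(-5) + (-1/2 + 0/(1²)))) - 65)*(-132) = ((30 + (-25 + (-1*½ + 0/1))) - 65)*(-132) = ((30 + (-25 + (-½ + 0*1))) - 65)*(-132) = ((30 + (-25 + (-½ + 0))) - 65)*(-132) = ((30 + (-25 - ½)) - 65)*(-132) = ((30 - 51/2) - 65)*(-132) = (9/2 - 65)*(-132) = -121/2*(-132) = 7986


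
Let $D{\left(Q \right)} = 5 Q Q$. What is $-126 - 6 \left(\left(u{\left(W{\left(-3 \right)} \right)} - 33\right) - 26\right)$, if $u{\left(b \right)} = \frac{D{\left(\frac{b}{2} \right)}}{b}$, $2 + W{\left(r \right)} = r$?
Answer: $\frac{531}{2} \approx 265.5$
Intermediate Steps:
$D{\left(Q \right)} = 5 Q^{2}$
$W{\left(r \right)} = -2 + r$
$u{\left(b \right)} = \frac{5 b}{4}$ ($u{\left(b \right)} = \frac{5 \left(\frac{b}{2}\right)^{2}}{b} = \frac{5 \frac{b^{2}}{4}}{b} = \frac{\frac{5}{4} b^{2}}{b} = \frac{5 b}{4}$)
$-126 - 6 \left(\left(u{\left(W{\left(-3 \right)} \right)} - 33\right) - 26\right) = -126 - 6 \left(\left(\frac{5 \left(-2 - 3\right)}{4} - 33\right) - 26\right) = -126 - 6 \left(\left(\frac{5}{4} \left(-5\right) - 33\right) - 26\right) = -126 - 6 \left(\left(- \frac{25}{4} - 33\right) - 26\right) = -126 - 6 \left(- \frac{157}{4} - 26\right) = -126 - - \frac{783}{2} = -126 + \frac{783}{2} = \frac{531}{2}$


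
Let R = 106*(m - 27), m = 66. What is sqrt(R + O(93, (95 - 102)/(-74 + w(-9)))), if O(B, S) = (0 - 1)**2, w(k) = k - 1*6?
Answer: sqrt(4135) ≈ 64.304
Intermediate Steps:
w(k) = -6 + k (w(k) = k - 6 = -6 + k)
O(B, S) = 1 (O(B, S) = (-1)**2 = 1)
R = 4134 (R = 106*(66 - 27) = 106*39 = 4134)
sqrt(R + O(93, (95 - 102)/(-74 + w(-9)))) = sqrt(4134 + 1) = sqrt(4135)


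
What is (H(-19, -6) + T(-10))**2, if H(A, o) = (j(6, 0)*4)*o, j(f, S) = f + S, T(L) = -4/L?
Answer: 515524/25 ≈ 20621.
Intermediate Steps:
j(f, S) = S + f
H(A, o) = 24*o (H(A, o) = ((0 + 6)*4)*o = (6*4)*o = 24*o)
(H(-19, -6) + T(-10))**2 = (24*(-6) - 4/(-10))**2 = (-144 - 4*(-1/10))**2 = (-144 + 2/5)**2 = (-718/5)**2 = 515524/25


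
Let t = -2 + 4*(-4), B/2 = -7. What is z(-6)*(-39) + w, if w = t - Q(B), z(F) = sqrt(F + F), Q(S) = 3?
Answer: -21 - 78*I*sqrt(3) ≈ -21.0 - 135.1*I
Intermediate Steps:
B = -14 (B = 2*(-7) = -14)
z(F) = sqrt(2)*sqrt(F) (z(F) = sqrt(2*F) = sqrt(2)*sqrt(F))
t = -18 (t = -2 - 16 = -18)
w = -21 (w = -18 - 1*3 = -18 - 3 = -21)
z(-6)*(-39) + w = (sqrt(2)*sqrt(-6))*(-39) - 21 = (sqrt(2)*(I*sqrt(6)))*(-39) - 21 = (2*I*sqrt(3))*(-39) - 21 = -78*I*sqrt(3) - 21 = -21 - 78*I*sqrt(3)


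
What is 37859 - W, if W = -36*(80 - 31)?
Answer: 39623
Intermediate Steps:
W = -1764 (W = -36*49 = -1764)
37859 - W = 37859 - 1*(-1764) = 37859 + 1764 = 39623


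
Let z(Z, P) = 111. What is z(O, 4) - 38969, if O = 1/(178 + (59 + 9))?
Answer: -38858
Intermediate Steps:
O = 1/246 (O = 1/(178 + 68) = 1/246 ≈ 0.0040650)
z(O, 4) - 38969 = 111 - 38969 = -38858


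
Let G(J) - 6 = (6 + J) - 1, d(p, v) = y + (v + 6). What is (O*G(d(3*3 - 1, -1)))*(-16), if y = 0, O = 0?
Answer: 0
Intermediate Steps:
d(p, v) = 6 + v (d(p, v) = 0 + (v + 6) = 0 + (6 + v) = 6 + v)
G(J) = 11 + J (G(J) = 6 + ((6 + J) - 1) = 6 + (5 + J) = 11 + J)
(O*G(d(3*3 - 1, -1)))*(-16) = (0*(11 + (6 - 1)))*(-16) = (0*(11 + 5))*(-16) = (0*16)*(-16) = 0*(-16) = 0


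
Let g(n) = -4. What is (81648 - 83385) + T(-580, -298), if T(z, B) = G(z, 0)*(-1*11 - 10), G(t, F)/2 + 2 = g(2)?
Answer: -1485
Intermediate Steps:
G(t, F) = -12 (G(t, F) = -4 + 2*(-4) = -4 - 8 = -12)
T(z, B) = 252 (T(z, B) = -12*(-1*11 - 10) = -12*(-11 - 10) = -12*(-21) = 252)
(81648 - 83385) + T(-580, -298) = (81648 - 83385) + 252 = -1737 + 252 = -1485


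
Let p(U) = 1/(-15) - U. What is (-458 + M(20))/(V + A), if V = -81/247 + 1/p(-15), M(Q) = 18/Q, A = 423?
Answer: -126452144/116946525 ≈ -1.0813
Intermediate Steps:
p(U) = -1/15 - U
V = -14439/55328 (V = -81/247 + 1/(-1/15 - 1*(-15)) = -81*1/247 + 1/(-1/15 + 15) = -81/247 + 1/(224/15) = -81/247 + 1*(15/224) = -81/247 + 15/224 = -14439/55328 ≈ -0.26097)
(-458 + M(20))/(V + A) = (-458 + 18/20)/(-14439/55328 + 423) = (-458 + 18*(1/20))/(23389305/55328) = (-458 + 9/10)*(55328/23389305) = -4571/10*55328/23389305 = -126452144/116946525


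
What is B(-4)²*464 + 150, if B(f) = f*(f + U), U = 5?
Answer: 7574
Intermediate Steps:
B(f) = f*(5 + f) (B(f) = f*(f + 5) = f*(5 + f))
B(-4)²*464 + 150 = (-4*(5 - 4))²*464 + 150 = (-4*1)²*464 + 150 = (-4)²*464 + 150 = 16*464 + 150 = 7424 + 150 = 7574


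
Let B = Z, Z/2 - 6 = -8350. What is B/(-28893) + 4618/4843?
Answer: 214247858/139928799 ≈ 1.5311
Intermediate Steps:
Z = -16688 (Z = 12 + 2*(-8350) = 12 - 16700 = -16688)
B = -16688
B/(-28893) + 4618/4843 = -16688/(-28893) + 4618/4843 = -16688*(-1/28893) + 4618*(1/4843) = 16688/28893 + 4618/4843 = 214247858/139928799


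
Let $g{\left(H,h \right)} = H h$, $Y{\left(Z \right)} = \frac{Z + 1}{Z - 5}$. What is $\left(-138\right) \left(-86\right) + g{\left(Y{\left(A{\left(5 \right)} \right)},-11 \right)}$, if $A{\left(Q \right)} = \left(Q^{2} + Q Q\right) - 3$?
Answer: $\frac{82988}{7} \approx 11855.0$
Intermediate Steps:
$A{\left(Q \right)} = -3 + 2 Q^{2}$ ($A{\left(Q \right)} = \left(Q^{2} + Q^{2}\right) - 3 = 2 Q^{2} - 3 = -3 + 2 Q^{2}$)
$Y{\left(Z \right)} = \frac{1 + Z}{-5 + Z}$
$\left(-138\right) \left(-86\right) + g{\left(Y{\left(A{\left(5 \right)} \right)},-11 \right)} = \left(-138\right) \left(-86\right) + \frac{1 - \left(3 - 2 \cdot 5^{2}\right)}{-5 - \left(3 - 2 \cdot 5^{2}\right)} \left(-11\right) = 11868 + \frac{1 + \left(-3 + 2 \cdot 25\right)}{-5 + \left(-3 + 2 \cdot 25\right)} \left(-11\right) = 11868 + \frac{1 + \left(-3 + 50\right)}{-5 + \left(-3 + 50\right)} \left(-11\right) = 11868 + \frac{1 + 47}{-5 + 47} \left(-11\right) = 11868 + \frac{1}{42} \cdot 48 \left(-11\right) = 11868 + \frac{8}{7} \left(-11\right) = 11868 - \frac{88}{7} = \frac{82988}{7}$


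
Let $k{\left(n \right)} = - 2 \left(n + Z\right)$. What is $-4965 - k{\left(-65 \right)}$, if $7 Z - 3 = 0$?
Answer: $- \frac{35659}{7} \approx -5094.1$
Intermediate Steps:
$Z = \frac{3}{7}$ ($Z = \frac{3}{7} + \frac{1}{7} \cdot 0 = \frac{3}{7} + 0 = \frac{3}{7} \approx 0.42857$)
$k{\left(n \right)} = - \frac{6}{7} - 2 n$ ($k{\left(n \right)} = - 2 \left(n + \frac{3}{7}\right) = - 2 \left(\frac{3}{7} + n\right) = - \frac{6}{7} - 2 n$)
$-4965 - k{\left(-65 \right)} = -4965 - \left(- \frac{6}{7} - -130\right) = -4965 - \left(- \frac{6}{7} + 130\right) = -4965 - \frac{904}{7} = - \frac{35659}{7}$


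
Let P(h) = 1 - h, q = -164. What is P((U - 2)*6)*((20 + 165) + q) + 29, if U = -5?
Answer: 932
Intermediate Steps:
P((U - 2)*6)*((20 + 165) + q) + 29 = (1 - (-5 - 2)*6)*((20 + 165) - 164) + 29 = (1 - (-7)*6)*(185 - 164) + 29 = (1 - 1*(-42))*21 + 29 = (1 + 42)*21 + 29 = 43*21 + 29 = 903 + 29 = 932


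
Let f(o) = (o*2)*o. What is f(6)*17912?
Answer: 1289664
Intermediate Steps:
f(o) = 2*o² (f(o) = (2*o)*o = 2*o²)
f(6)*17912 = (2*6²)*17912 = (2*36)*17912 = 72*17912 = 1289664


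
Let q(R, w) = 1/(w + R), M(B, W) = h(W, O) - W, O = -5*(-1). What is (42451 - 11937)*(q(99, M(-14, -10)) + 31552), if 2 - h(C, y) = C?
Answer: 10590557782/11 ≈ 9.6278e+8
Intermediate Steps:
O = 5
h(C, y) = 2 - C
M(B, W) = 2 - 2*W (M(B, W) = (2 - W) - W = 2 - 2*W)
q(R, w) = 1/(R + w)
(42451 - 11937)*(q(99, M(-14, -10)) + 31552) = (42451 - 11937)*(1/(99 + (2 - 2*(-10))) + 31552) = 30514*(1/(99 + (2 + 20)) + 31552) = 30514*(1/(99 + 22) + 31552) = 30514*(1/121 + 31552) = 30514*(3817793/121) = 10590557782/11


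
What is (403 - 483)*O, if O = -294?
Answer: 23520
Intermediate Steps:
(403 - 483)*O = (403 - 483)*(-294) = -80*(-294) = 23520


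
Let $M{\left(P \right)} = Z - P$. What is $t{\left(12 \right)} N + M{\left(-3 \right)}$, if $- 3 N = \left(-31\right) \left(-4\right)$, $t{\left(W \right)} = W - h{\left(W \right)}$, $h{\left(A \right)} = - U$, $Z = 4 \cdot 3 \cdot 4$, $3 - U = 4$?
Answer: $- \frac{1211}{3} \approx -403.67$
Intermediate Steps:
$U = -1$ ($U = 3 - 4 = -1$)
$Z = 48$ ($Z = 12 \cdot 4 = 48$)
$M{\left(P \right)} = 48 - P$
$h{\left(A \right)} = 1$ ($h{\left(A \right)} = \left(-1\right) \left(-1\right) = 1$)
$t{\left(W \right)} = -1 + W$ ($t{\left(W \right)} = W - 1 = -1 + W$)
$N = - \frac{124}{3}$ ($N = - \frac{\left(-31\right) \left(-4\right)}{3} = \left(- \frac{1}{3}\right) 124 = - \frac{124}{3} \approx -41.333$)
$t{\left(12 \right)} N + M{\left(-3 \right)} = \left(-1 + 12\right) \left(- \frac{124}{3}\right) + \left(48 - -3\right) = 11 \left(- \frac{124}{3}\right) + \left(48 + 3\right) = - \frac{1364}{3} + 51 = - \frac{1211}{3}$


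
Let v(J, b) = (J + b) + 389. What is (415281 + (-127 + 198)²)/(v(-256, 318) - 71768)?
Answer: -420322/71317 ≈ -5.8937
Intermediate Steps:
v(J, b) = 389 + J + b
(415281 + (-127 + 198)²)/(v(-256, 318) - 71768) = (415281 + (-127 + 198)²)/((389 - 256 + 318) - 71768) = (415281 + 71²)/(451 - 71768) = (415281 + 5041)/(-71317) = 420322*(-1/71317) = -420322/71317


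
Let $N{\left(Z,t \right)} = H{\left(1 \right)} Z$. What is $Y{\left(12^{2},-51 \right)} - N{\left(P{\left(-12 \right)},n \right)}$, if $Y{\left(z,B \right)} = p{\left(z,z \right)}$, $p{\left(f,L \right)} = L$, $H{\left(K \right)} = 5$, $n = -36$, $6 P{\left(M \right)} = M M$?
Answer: $24$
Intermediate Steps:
$P{\left(M \right)} = \frac{M^{2}}{6}$ ($P{\left(M \right)} = \frac{M M}{6} = \frac{M^{2}}{6}$)
$N{\left(Z,t \right)} = 5 Z$
$Y{\left(z,B \right)} = z$
$Y{\left(12^{2},-51 \right)} - N{\left(P{\left(-12 \right)},n \right)} = 12^{2} - 5 \frac{\left(-12\right)^{2}}{6} = 144 - 5 \cdot \frac{1}{6} \cdot 144 = 144 - 5 \cdot 24 = 144 - 120 = 24$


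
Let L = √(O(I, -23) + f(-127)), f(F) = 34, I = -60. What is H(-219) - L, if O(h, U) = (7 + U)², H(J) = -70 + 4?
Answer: -66 - √290 ≈ -83.029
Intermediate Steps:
H(J) = -66
L = √290 (L = √((7 - 23)² + 34) = √((-16)² + 34) = √(256 + 34) = √290 ≈ 17.029)
H(-219) - L = -66 - √290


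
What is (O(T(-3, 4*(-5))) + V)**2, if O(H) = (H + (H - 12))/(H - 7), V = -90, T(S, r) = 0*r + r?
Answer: 5654884/729 ≈ 7757.0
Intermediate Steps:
T(S, r) = r (T(S, r) = 0 + r = r)
O(H) = (-12 + 2*H)/(-7 + H) (O(H) = (H + (-12 + H))/(-7 + H) = (-12 + 2*H)/(-7 + H))
(O(T(-3, 4*(-5))) + V)**2 = (2*(-6 + 4*(-5))/(-7 + 4*(-5)) - 90)**2 = (2*(-6 - 20)/(-7 - 20) - 90)**2 = (2*(-26)/(-27) - 90)**2 = (2*(-1/27)*(-26) - 90)**2 = (52/27 - 90)**2 = (-2378/27)**2 = 5654884/729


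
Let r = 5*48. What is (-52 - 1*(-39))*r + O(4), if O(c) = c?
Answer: -3116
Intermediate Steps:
r = 240
(-52 - 1*(-39))*r + O(4) = (-52 - 1*(-39))*240 + 4 = (-52 + 39)*240 + 4 = -13*240 + 4 = -3120 + 4 = -3116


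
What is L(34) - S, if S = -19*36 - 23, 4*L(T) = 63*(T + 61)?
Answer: 8813/4 ≈ 2203.3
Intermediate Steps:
L(T) = 3843/4 + 63*T/4 (L(T) = (63*(T + 61))/4 = (63*(61 + T))/4 = (3843 + 63*T)/4 = 3843/4 + 63*T/4)
S = -707 (S = -684 - 23 = -707)
L(34) - S = (3843/4 + (63/4)*34) - 1*(-707) = (3843/4 + 1071/2) + 707 = 5985/4 + 707 = 8813/4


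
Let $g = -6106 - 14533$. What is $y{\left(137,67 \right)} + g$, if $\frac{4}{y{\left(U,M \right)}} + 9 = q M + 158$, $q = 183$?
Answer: $- \frac{128064993}{6205} \approx -20639.0$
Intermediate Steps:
$y{\left(U,M \right)} = \frac{4}{149 + 183 M}$ ($y{\left(U,M \right)} = \frac{4}{-9 + \left(183 M + 158\right)} = \frac{4}{-9 + \left(158 + 183 M\right)} = \frac{4}{149 + 183 M}$)
$g = -20639$
$y{\left(137,67 \right)} + g = \frac{4}{149 + 183 \cdot 67} - 20639 = \frac{4}{149 + 12261} - 20639 = \frac{4}{12410} - 20639 = 4 \cdot \frac{1}{12410} - 20639 = \frac{2}{6205} - 20639 = - \frac{128064993}{6205}$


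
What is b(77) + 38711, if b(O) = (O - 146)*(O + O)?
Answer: 28085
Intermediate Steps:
b(O) = 2*O*(-146 + O) (b(O) = (-146 + O)*(2*O) = 2*O*(-146 + O))
b(77) + 38711 = 2*77*(-146 + 77) + 38711 = 2*77*(-69) + 38711 = -10626 + 38711 = 28085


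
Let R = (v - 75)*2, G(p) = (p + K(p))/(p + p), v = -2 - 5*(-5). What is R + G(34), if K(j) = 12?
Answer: -3513/34 ≈ -103.32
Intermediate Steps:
v = 23 (v = -2 + 25 = 23)
G(p) = (12 + p)/(2*p) (G(p) = (p + 12)/(p + p) = (12 + p)/((2*p)) = (12 + p)*(1/(2*p)) = (12 + p)/(2*p))
R = -104 (R = (23 - 75)*2 = -52*2 = -104)
R + G(34) = -104 + (1/2)*(12 + 34)/34 = -104 + (1/2)*(1/34)*46 = -104 + 23/34 = -3513/34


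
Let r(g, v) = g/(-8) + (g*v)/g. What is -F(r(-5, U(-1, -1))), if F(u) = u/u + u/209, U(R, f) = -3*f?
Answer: -1701/1672 ≈ -1.0173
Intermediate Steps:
r(g, v) = v - g/8 (r(g, v) = g*(-⅛) + v = -g/8 + v = v - g/8)
F(u) = 1 + u/209 (F(u) = 1 + u*(1/209) = 1 + u/209)
-F(r(-5, U(-1, -1))) = -(1 + (-3*(-1) - ⅛*(-5))/209) = -(1 + (3 + 5/8)/209) = -(1 + (1/209)*(29/8)) = -(1 + 29/1672) = -1*1701/1672 = -1701/1672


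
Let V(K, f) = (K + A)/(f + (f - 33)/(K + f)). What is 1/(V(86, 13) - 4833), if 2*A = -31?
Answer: -2534/12232863 ≈ -0.00020715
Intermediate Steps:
A = -31/2 (A = (½)*(-31) = -31/2 ≈ -15.500)
V(K, f) = (-31/2 + K)/(f + (-33 + f)/(K + f)) (V(K, f) = (K - 31/2)/(f + (f - 33)/(K + f)) = (-31/2 + K)/(f + (-33 + f)/(K + f)))
1/(V(86, 13) - 4833) = 1/((86² - 31/2*86 - 31/2*13 + 86*13)/(-33 + 13 + 13² + 86*13) - 4833) = 1/((7396 - 1333 - 403/2 + 1118)/(-33 + 13 + 169 + 1118) - 4833) = 1/((13959/2)/1267 - 4833) = 1/((1/1267)*(13959/2) - 4833) = 1/(13959/2534 - 4833) = 1/(-12232863/2534) = -2534/12232863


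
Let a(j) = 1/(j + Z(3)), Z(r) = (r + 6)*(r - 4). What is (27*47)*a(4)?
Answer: -1269/5 ≈ -253.80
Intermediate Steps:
Z(r) = (-4 + r)*(6 + r) (Z(r) = (6 + r)*(-4 + r) = (-4 + r)*(6 + r))
a(j) = 1/(-9 + j) (a(j) = 1/(j + (-24 + 3² + 2*3)) = 1/(j + (-24 + 9 + 6)) = 1/(j - 9) = 1/(-9 + j))
(27*47)*a(4) = (27*47)/(-9 + 4) = 1269/(-5) = 1269*(-⅕) = -1269/5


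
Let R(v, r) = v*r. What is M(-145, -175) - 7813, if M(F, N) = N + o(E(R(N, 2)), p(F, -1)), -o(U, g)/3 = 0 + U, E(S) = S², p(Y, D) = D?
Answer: -375488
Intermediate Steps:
R(v, r) = r*v
o(U, g) = -3*U (o(U, g) = -3*(0 + U) = -3*U)
M(F, N) = N - 12*N² (M(F, N) = N - 3*4*N² = N - 12*N²)
M(-145, -175) - 7813 = -175*(1 - 12*(-175)) - 7813 = -175*(1 + 2100) - 7813 = -175*2101 - 7813 = -367675 - 7813 = -375488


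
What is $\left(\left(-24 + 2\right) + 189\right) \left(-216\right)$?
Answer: $-36072$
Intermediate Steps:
$\left(\left(-24 + 2\right) + 189\right) \left(-216\right) = \left(-22 + 189\right) \left(-216\right) = 167 \left(-216\right) = -36072$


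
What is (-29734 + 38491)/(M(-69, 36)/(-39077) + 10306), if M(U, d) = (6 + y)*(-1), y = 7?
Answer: 114065763/134242525 ≈ 0.84970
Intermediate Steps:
M(U, d) = -13 (M(U, d) = (6 + 7)*(-1) = 13*(-1) = -13)
(-29734 + 38491)/(M(-69, 36)/(-39077) + 10306) = (-29734 + 38491)/(-13/(-39077) + 10306) = 8757/(-13*(-1/39077) + 10306) = 8757/(13/39077 + 10306) = 8757/(402727575/39077) = 8757*(39077/402727575) = 114065763/134242525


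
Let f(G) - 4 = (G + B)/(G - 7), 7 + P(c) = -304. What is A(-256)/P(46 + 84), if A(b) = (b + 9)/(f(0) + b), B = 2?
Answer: -1729/549226 ≈ -0.0031481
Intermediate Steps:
P(c) = -311 (P(c) = -7 - 304 = -311)
f(G) = 4 + (2 + G)/(-7 + G) (f(G) = 4 + (G + 2)/(G - 7) = 4 + (2 + G)/(-7 + G))
A(b) = (9 + b)/(26/7 + b) (A(b) = (b + 9)/((-26 + 5*0)/(-7 + 0) + b) = (9 + b)/((-26 + 0)/(-7) + b) = (9 + b)/(-⅐*(-26) + b) = (9 + b)/(26/7 + b))
A(-256)/P(46 + 84) = (7*(9 - 256)/(26 + 7*(-256)))/(-311) = (7*(-247)/(26 - 1792))*(-1/311) = (7*(-247)/(-1766))*(-1/311) = (7*(-1/1766)*(-247))*(-1/311) = (1729/1766)*(-1/311) = -1729/549226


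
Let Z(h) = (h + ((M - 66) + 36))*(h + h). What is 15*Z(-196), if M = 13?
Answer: 1252440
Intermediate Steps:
Z(h) = 2*h*(-17 + h) (Z(h) = (h + ((13 - 66) + 36))*(h + h) = (h + (-53 + 36))*(2*h) = (h - 17)*(2*h) = (-17 + h)*(2*h) = 2*h*(-17 + h))
15*Z(-196) = 15*(2*(-196)*(-17 - 196)) = 15*(2*(-196)*(-213)) = 15*83496 = 1252440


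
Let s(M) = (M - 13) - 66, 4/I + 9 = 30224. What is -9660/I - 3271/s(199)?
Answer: -8756310271/120 ≈ -7.2969e+7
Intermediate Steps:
I = 4/30215 (I = 4/(-9 + 30224) = 4/30215 ≈ 0.00013238)
s(M) = -79 + M (s(M) = (-13 + M) - 66 = -79 + M)
-9660/I - 3271/s(199) = -9660/4/30215 - 3271/(-79 + 199) = -9660*30215/4 - 3271/120 = -72969225 - 3271/120 = -8756310271/120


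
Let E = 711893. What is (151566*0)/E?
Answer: 0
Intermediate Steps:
(151566*0)/E = (151566*0)/711893 = 0*(1/711893) = 0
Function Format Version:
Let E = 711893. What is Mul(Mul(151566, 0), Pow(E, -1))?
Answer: 0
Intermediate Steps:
Mul(Mul(151566, 0), Pow(E, -1)) = Mul(Mul(151566, 0), Pow(711893, -1)) = Mul(0, Rational(1, 711893)) = 0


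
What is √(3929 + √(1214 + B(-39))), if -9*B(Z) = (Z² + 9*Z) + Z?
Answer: √(35361 + 3*√9795)/3 ≈ 62.944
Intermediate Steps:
B(Z) = -10*Z/9 - Z²/9 (B(Z) = -((Z² + 9*Z) + Z)/9 = -(Z² + 10*Z)/9 = -10*Z/9 - Z²/9)
√(3929 + √(1214 + B(-39))) = √(3929 + √(1214 - ⅑*(-39)*(10 - 39))) = √(3929 + √(1214 - ⅑*(-39)*(-29))) = √(3929 + √(1214 - 377/3)) = √(3929 + √(3265/3)) = √(3929 + √9795/3)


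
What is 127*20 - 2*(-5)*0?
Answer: 2540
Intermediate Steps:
127*20 - 2*(-5)*0 = 2540 + 10*0 = 2540 + 0 = 2540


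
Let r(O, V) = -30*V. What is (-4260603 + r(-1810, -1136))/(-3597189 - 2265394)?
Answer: 4226523/5862583 ≈ 0.72093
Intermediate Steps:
(-4260603 + r(-1810, -1136))/(-3597189 - 2265394) = (-4260603 - 30*(-1136))/(-3597189 - 2265394) = (-4260603 + 34080)/(-5862583) = -4226523*(-1/5862583) = 4226523/5862583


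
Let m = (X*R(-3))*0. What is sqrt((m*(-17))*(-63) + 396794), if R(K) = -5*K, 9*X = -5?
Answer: sqrt(396794) ≈ 629.92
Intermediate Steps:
X = -5/9 (X = (1/9)*(-5) = -5/9 ≈ -0.55556)
m = 0 (m = -(-25)*(-3)/9*0 = -5/9*15*0 = -25/3*0 = 0)
sqrt((m*(-17))*(-63) + 396794) = sqrt((0*(-17))*(-63) + 396794) = sqrt(0*(-63) + 396794) = sqrt(0 + 396794) = sqrt(396794)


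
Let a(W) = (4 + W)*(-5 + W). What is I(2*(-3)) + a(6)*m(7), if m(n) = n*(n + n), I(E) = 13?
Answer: 993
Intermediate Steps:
a(W) = (-5 + W)*(4 + W)
m(n) = 2*n**2 (m(n) = n*(2*n) = 2*n**2)
I(2*(-3)) + a(6)*m(7) = 13 + (-20 + 6**2 - 1*6)*(2*7**2) = 13 + (-20 + 36 - 6)*(2*49) = 13 + 10*98 = 13 + 980 = 993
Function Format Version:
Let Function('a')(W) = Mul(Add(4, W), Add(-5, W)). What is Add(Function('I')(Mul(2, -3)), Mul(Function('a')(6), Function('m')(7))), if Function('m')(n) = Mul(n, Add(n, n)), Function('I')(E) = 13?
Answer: 993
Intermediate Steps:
Function('a')(W) = Mul(Add(-5, W), Add(4, W))
Function('m')(n) = Mul(2, Pow(n, 2)) (Function('m')(n) = Mul(n, Mul(2, n)) = Mul(2, Pow(n, 2)))
Add(Function('I')(Mul(2, -3)), Mul(Function('a')(6), Function('m')(7))) = Add(13, Mul(Add(-20, Pow(6, 2), Mul(-1, 6)), Mul(2, Pow(7, 2)))) = Add(13, Mul(Add(-20, 36, -6), Mul(2, 49))) = Add(13, Mul(10, 98)) = Add(13, 980) = 993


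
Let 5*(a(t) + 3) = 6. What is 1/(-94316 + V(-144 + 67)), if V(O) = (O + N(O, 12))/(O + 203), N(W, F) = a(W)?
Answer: -315/29709737 ≈ -1.0603e-5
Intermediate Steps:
a(t) = -9/5 (a(t) = -3 + (⅕)*6 = -3 + 6/5 = -9/5)
N(W, F) = -9/5
V(O) = (-9/5 + O)/(203 + O) (V(O) = (O - 9/5)/(O + 203) = (-9/5 + O)/(203 + O))
1/(-94316 + V(-144 + 67)) = 1/(-94316 + (-9/5 + (-144 + 67))/(203 + (-144 + 67))) = 1/(-94316 + (-9/5 - 77)/(203 - 77)) = 1/(-94316 - 394/5/126) = 1/(-94316 + (1/126)*(-394/5)) = 1/(-94316 - 197/315) = 1/(-29709737/315) = -315/29709737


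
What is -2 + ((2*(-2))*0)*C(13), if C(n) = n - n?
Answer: -2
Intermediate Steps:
C(n) = 0
-2 + ((2*(-2))*0)*C(13) = -2 + ((2*(-2))*0)*0 = -2 - 4*0*0 = -2 + 0*0 = -2 + 0 = -2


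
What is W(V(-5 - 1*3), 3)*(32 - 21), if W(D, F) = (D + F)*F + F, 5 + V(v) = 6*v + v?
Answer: -1881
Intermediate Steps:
V(v) = -5 + 7*v (V(v) = -5 + (6*v + v) = -5 + 7*v)
W(D, F) = F + F*(D + F) (W(D, F) = F*(D + F) + F = F + F*(D + F))
W(V(-5 - 1*3), 3)*(32 - 21) = (3*(1 + (-5 + 7*(-5 - 1*3)) + 3))*(32 - 21) = (3*(1 + (-5 + 7*(-5 - 3)) + 3))*11 = (3*(1 + (-5 + 7*(-8)) + 3))*11 = (3*(1 + (-5 - 56) + 3))*11 = (3*(1 - 61 + 3))*11 = (3*(-57))*11 = -171*11 = -1881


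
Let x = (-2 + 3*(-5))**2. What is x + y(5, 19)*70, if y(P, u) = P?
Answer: 639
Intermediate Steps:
x = 289 (x = (-2 - 15)**2 = (-17)**2 = 289)
x + y(5, 19)*70 = 289 + 5*70 = 289 + 350 = 639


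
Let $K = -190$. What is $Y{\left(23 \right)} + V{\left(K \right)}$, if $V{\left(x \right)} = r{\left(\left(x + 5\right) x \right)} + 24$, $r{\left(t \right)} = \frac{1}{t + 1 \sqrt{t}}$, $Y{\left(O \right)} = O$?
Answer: $\frac{1652004}{35149} - \frac{\sqrt{1406}}{247097470} \approx 47.0$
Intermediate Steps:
$r{\left(t \right)} = \frac{1}{t + \sqrt{t}}$
$V{\left(x \right)} = 24 + \frac{1}{\sqrt{x \left(5 + x\right)} + x \left(5 + x\right)}$ ($V{\left(x \right)} = \frac{1}{\left(x + 5\right) x + \sqrt{\left(x + 5\right) x}} + 24 = \frac{1}{\left(5 + x\right) x + \sqrt{\left(5 + x\right) x}} + 24 = \frac{1}{x \left(5 + x\right) + \sqrt{x \left(5 + x\right)}} + 24 = \frac{1}{\sqrt{x \left(5 + x\right)} + x \left(5 + x\right)} + 24 = 24 + \frac{1}{\sqrt{x \left(5 + x\right)} + x \left(5 + x\right)}$)
$Y{\left(23 \right)} + V{\left(K \right)} = 23 + \left(24 + \frac{1}{\sqrt{- 190 \left(5 - 190\right)} - 190 \left(5 - 190\right)}\right) = 23 + \left(24 + \frac{1}{\sqrt{\left(-190\right) \left(-185\right)} - -35150}\right) = 23 + \left(24 + \frac{1}{\sqrt{35150} + 35150}\right) = 23 + \left(24 + \frac{1}{5 \sqrt{1406} + 35150}\right) = 23 + \left(24 + \frac{1}{35150 + 5 \sqrt{1406}}\right) = 47 + \frac{1}{35150 + 5 \sqrt{1406}}$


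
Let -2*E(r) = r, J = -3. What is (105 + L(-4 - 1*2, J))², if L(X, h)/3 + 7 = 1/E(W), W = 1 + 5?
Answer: 6889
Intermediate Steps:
W = 6
E(r) = -r/2
L(X, h) = -22 (L(X, h) = -21 + 3/((-½*6)) = -21 + 3/(-3) = -21 + 3*(-⅓) = -21 - 1 = -22)
(105 + L(-4 - 1*2, J))² = (105 - 22)² = 83² = 6889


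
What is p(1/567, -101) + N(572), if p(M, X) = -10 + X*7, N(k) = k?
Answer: -145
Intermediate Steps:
p(M, X) = -10 + 7*X
p(1/567, -101) + N(572) = (-10 + 7*(-101)) + 572 = (-10 - 707) + 572 = -717 + 572 = -145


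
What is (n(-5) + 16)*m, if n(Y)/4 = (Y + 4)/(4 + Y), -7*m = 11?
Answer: -220/7 ≈ -31.429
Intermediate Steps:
m = -11/7 (m = -⅐*11 = -11/7 ≈ -1.5714)
n(Y) = 4 (n(Y) = 4*((Y + 4)/(4 + Y)) = 4*((4 + Y)/(4 + Y)) = 4*1 = 4)
(n(-5) + 16)*m = (4 + 16)*(-11/7) = 20*(-11/7) = -220/7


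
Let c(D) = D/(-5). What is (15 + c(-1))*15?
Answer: 228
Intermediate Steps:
c(D) = -D/5 (c(D) = D*(-⅕) = -D/5)
(15 + c(-1))*15 = (15 - ⅕*(-1))*15 = (15 + ⅕)*15 = (76/5)*15 = 228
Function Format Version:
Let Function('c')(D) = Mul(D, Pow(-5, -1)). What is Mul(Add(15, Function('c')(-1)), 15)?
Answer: 228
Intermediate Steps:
Function('c')(D) = Mul(Rational(-1, 5), D) (Function('c')(D) = Mul(D, Rational(-1, 5)) = Mul(Rational(-1, 5), D))
Mul(Add(15, Function('c')(-1)), 15) = Mul(Add(15, Mul(Rational(-1, 5), -1)), 15) = Mul(Add(15, Rational(1, 5)), 15) = Mul(Rational(76, 5), 15) = 228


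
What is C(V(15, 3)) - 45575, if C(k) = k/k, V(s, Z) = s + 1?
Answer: -45574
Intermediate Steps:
V(s, Z) = 1 + s
C(k) = 1
C(V(15, 3)) - 45575 = 1 - 45575 = -45574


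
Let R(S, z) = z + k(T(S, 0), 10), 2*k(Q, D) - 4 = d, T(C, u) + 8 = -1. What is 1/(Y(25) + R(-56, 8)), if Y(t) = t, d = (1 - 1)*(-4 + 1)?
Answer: 1/35 ≈ 0.028571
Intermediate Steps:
d = 0 (d = 0*(-3) = 0)
T(C, u) = -9 (T(C, u) = -8 - 1 = -9)
k(Q, D) = 2 (k(Q, D) = 2 + (½)*0 = 2 + 0 = 2)
R(S, z) = 2 + z (R(S, z) = z + 2 = 2 + z)
1/(Y(25) + R(-56, 8)) = 1/(25 + (2 + 8)) = 1/(25 + 10) = 1/35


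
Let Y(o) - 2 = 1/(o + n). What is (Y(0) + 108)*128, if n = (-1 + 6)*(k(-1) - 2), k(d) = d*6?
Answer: 70384/5 ≈ 14077.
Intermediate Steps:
k(d) = 6*d
n = -40 (n = (-1 + 6)*(6*(-1) - 2) = 5*(-6 - 2) = 5*(-8) = -40)
Y(o) = 2 + 1/(-40 + o) (Y(o) = 2 + 1/(o - 40) = 2 + 1/(-40 + o))
(Y(0) + 108)*128 = ((-79 + 2*0)/(-40 + 0) + 108)*128 = ((-79 + 0)/(-40) + 108)*128 = (-1/40*(-79) + 108)*128 = (79/40 + 108)*128 = (4399/40)*128 = 70384/5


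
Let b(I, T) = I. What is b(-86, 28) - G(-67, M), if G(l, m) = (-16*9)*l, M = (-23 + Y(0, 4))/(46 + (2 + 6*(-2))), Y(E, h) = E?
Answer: -9734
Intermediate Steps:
M = -23/36 (M = (-23 + 0)/(46 + (2 + 6*(-2))) = -23/(46 + (2 - 12)) = -23/(46 - 10) = -23/36 ≈ -0.63889)
G(l, m) = -144*l
b(-86, 28) - G(-67, M) = -86 - (-144)*(-67) = -86 - 1*9648 = -86 - 9648 = -9734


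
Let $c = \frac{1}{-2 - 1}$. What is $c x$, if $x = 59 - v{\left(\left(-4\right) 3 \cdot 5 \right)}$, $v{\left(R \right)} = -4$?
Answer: $-21$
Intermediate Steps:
$c = - \frac{1}{3}$ ($c = \frac{1}{-3} = - \frac{1}{3} \approx -0.33333$)
$x = 63$ ($x = 59 - -4 = 59 + 4 = 63$)
$c x = \left(- \frac{1}{3}\right) 63 = -21$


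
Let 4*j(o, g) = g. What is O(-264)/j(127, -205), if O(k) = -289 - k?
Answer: 20/41 ≈ 0.48780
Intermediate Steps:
j(o, g) = g/4
O(-264)/j(127, -205) = (-289 - 1*(-264))/(((1/4)*(-205))) = (-289 + 264)/(-205/4) = -25*(-4/205) = 20/41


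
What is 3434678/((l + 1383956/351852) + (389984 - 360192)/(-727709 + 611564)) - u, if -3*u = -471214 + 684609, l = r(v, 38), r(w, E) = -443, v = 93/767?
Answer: 10929693764312485/172628024946 ≈ 63314.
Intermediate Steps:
v = 93/767 (v = 93*(1/767) = 93/767 ≈ 0.12125)
l = -443
u = -213395/3 (u = -(-471214 + 684609)/3 = -⅓*213395 = -213395/3 ≈ -71132.)
3434678/((l + 1383956/351852) + (389984 - 360192)/(-727709 + 611564)) - u = 3434678/((-443 + 1383956/351852) + (389984 - 360192)/(-727709 + 611564)) - 1*(-213395/3) = 3434678/((-443 + 1383956*(1/351852)) + 29792/(-116145)) + 213395/3 = 3434678/((-443 + 345989/87963) + 29792*(-1/116145)) + 213395/3 = 3434678/(-38621620/87963 - 29792/116145) + 213395/3 = 3434678/(-1496109549532/3405487545) + 213395/3 = 3434678*(-3405487545/1496109549532) + 213395/3 = -449875121157135/57542674982 + 213395/3 = 10929693764312485/172628024946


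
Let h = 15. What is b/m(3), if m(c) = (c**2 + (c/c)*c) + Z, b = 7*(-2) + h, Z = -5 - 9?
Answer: -1/2 ≈ -0.50000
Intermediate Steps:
Z = -14
b = 1 (b = 7*(-2) + 15 = -14 + 15 = 1)
m(c) = -14 + c + c**2 (m(c) = (c**2 + (c/c)*c) - 14 = (c**2 + 1*c) - 14 = (c**2 + c) - 14 = (c + c**2) - 14 = -14 + c + c**2)
b/m(3) = 1/(-14 + 3 + 3**2) = 1/(-14 + 3 + 9) = 1/(-2) = 1*(-1/2) = -1/2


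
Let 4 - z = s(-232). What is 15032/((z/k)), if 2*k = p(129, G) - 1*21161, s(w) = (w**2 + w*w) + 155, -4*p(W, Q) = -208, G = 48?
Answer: 158655244/107799 ≈ 1471.8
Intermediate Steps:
p(W, Q) = 52 (p(W, Q) = -1/4*(-208) = 52)
s(w) = 155 + 2*w**2 (s(w) = (w**2 + w**2) + 155 = 2*w**2 + 155 = 155 + 2*w**2)
z = -107799 (z = 4 - (155 + 2*(-232)**2) = 4 - (155 + 2*53824) = 4 - (155 + 107648) = 4 - 1*107803 = 4 - 107803 = -107799)
k = -21109/2 (k = (52 - 1*21161)/2 = (52 - 21161)/2 = (1/2)*(-21109) = -21109/2 ≈ -10555.)
15032/((z/k)) = 15032/((-107799/(-21109/2))) = 15032/((-107799*(-2/21109))) = 15032/(215598/21109) = 15032*(21109/215598) = 158655244/107799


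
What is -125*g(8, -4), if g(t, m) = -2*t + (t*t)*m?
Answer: 34000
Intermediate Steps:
g(t, m) = -2*t + m*t² (g(t, m) = -2*t + t²*m = -2*t + m*t²)
-125*g(8, -4) = -1000*(-2 - 4*8) = -1000*(-2 - 32) = -1000*(-34) = -125*(-272) = 34000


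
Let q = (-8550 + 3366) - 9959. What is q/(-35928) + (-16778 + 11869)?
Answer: -176355409/35928 ≈ -4908.6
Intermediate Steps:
q = -15143 (q = -5184 - 9959 = -15143)
q/(-35928) + (-16778 + 11869) = -15143/(-35928) + (-16778 + 11869) = -15143*(-1/35928) - 4909 = 15143/35928 - 4909 = -176355409/35928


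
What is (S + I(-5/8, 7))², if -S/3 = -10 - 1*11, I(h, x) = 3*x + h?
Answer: 444889/64 ≈ 6951.4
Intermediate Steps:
I(h, x) = h + 3*x
S = 63 (S = -3*(-10 - 1*11) = -3*(-10 - 11) = -3*(-21) = 63)
(S + I(-5/8, 7))² = (63 + (-5/8 + 3*7))² = (63 + (-5*⅛ + 21))² = (63 + (-5/8 + 21))² = (63 + 163/8)² = (667/8)² = 444889/64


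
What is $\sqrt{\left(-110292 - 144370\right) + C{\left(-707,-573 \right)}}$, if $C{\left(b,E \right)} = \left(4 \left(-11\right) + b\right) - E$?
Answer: $2 i \sqrt{63710} \approx 504.82 i$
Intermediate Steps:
$C{\left(b,E \right)} = -44 + b - E$ ($C{\left(b,E \right)} = \left(-44 + b\right) - E = -44 + b - E$)
$\sqrt{\left(-110292 - 144370\right) + C{\left(-707,-573 \right)}} = \sqrt{\left(-110292 - 144370\right) - 178} = \sqrt{-254662 - 178} = \sqrt{-254840} = 2 i \sqrt{63710}$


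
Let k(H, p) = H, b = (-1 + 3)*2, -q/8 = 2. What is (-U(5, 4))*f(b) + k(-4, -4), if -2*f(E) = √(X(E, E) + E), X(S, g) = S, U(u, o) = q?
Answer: -4 - 16*√2 ≈ -26.627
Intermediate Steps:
q = -16 (q = -8*2 = -16)
b = 4 (b = 2*2 = 4)
U(u, o) = -16
f(E) = -√2*√E/2 (f(E) = -√(E + E)/2 = -√2*√E/2)
(-U(5, 4))*f(b) + k(-4, -4) = (-1*(-16))*(-√2*√4/2) - 4 = 16*(-½*√2*2) - 4 = 16*(-√2) - 4 = -16*√2 - 4 = -4 - 16*√2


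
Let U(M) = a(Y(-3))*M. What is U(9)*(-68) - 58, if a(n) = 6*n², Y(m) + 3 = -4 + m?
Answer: -367258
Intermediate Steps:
Y(m) = -7 + m (Y(m) = -3 + (-4 + m) = -7 + m)
U(M) = 600*M (U(M) = (6*(-7 - 3)²)*M = (6*(-10)²)*M = (6*100)*M = 600*M)
U(9)*(-68) - 58 = (600*9)*(-68) - 58 = 5400*(-68) - 58 = -367200 - 58 = -367258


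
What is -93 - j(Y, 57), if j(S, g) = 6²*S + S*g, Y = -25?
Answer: 2232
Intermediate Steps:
j(S, g) = 36*S + S*g
-93 - j(Y, 57) = -93 - (-25)*(36 + 57) = -93 - (-25)*93 = -93 - 1*(-2325) = -93 + 2325 = 2232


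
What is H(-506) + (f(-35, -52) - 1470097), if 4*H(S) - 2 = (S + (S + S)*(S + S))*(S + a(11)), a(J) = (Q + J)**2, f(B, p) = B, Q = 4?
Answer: -73380701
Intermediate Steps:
a(J) = (4 + J)**2
H(S) = 1/2 + (225 + S)*(S + 4*S**2)/4 (H(S) = 1/2 + ((S + (S + S)*(S + S))*(S + (4 + 11)**2))/4 = 1/2 + ((S + (2*S)*(2*S))*(S + 15**2))/4 = 1/2 + ((S + 4*S**2)*(S + 225))/4 = 1/2 + ((S + 4*S**2)*(225 + S))/4 = 1/2 + ((225 + S)*(S + 4*S**2))/4 = 1/2 + (225 + S)*(S + 4*S**2)/4)
H(-506) + (f(-35, -52) - 1470097) = (1/2 + (-506)**3 + (225/4)*(-506) + (901/4)*(-506)**2) + (-35 - 1470097) = (1/2 - 129554216 - 56925/2 + (901/4)*256036) - 1470132 = (1/2 - 129554216 - 56925/2 + 57672109) - 1470132 = -71910569 - 1470132 = -73380701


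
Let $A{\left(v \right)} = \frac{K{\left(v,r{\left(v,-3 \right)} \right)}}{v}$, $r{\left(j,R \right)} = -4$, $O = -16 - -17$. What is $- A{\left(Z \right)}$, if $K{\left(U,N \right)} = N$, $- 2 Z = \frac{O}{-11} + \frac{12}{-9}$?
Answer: $\frac{264}{47} \approx 5.617$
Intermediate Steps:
$O = 1$ ($O = -16 + 17 = 1$)
$Z = \frac{47}{66}$ ($Z = - \frac{1 \frac{1}{-11} + \frac{12}{-9}}{2} = - \frac{1 \left(- \frac{1}{11}\right) + 12 \left(- \frac{1}{9}\right)}{2} = - \frac{- \frac{1}{11} - \frac{4}{3}}{2} = \left(- \frac{1}{2}\right) \left(- \frac{47}{33}\right) = \frac{47}{66} \approx 0.71212$)
$A{\left(v \right)} = - \frac{4}{v}$
$- A{\left(Z \right)} = - \frac{-4}{\frac{47}{66}} = - \frac{\left(-4\right) 66}{47} = \left(-1\right) \left(- \frac{264}{47}\right) = \frac{264}{47}$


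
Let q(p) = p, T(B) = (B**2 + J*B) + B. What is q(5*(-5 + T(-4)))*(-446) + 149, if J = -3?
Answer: -42221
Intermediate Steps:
T(B) = B**2 - 2*B (T(B) = (B**2 - 3*B) + B = B**2 - 2*B)
q(5*(-5 + T(-4)))*(-446) + 149 = (5*(-5 - 4*(-2 - 4)))*(-446) + 149 = (5*(-5 - 4*(-6)))*(-446) + 149 = (5*(-5 + 24))*(-446) + 149 = (5*19)*(-446) + 149 = 95*(-446) + 149 = -42370 + 149 = -42221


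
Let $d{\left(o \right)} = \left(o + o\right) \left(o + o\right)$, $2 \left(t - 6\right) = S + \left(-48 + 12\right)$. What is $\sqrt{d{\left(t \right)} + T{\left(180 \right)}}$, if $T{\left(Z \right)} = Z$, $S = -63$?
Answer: $3 \sqrt{861} \approx 88.028$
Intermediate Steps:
$t = - \frac{87}{2}$ ($t = 6 + \frac{-63 + \left(-48 + 12\right)}{2} = 6 + \frac{-63 - 36}{2} = 6 + \frac{1}{2} \left(-99\right) = 6 - \frac{99}{2} = - \frac{87}{2} \approx -43.5$)
$d{\left(o \right)} = 4 o^{2}$ ($d{\left(o \right)} = 2 o 2 o = 4 o^{2}$)
$\sqrt{d{\left(t \right)} + T{\left(180 \right)}} = \sqrt{4 \left(- \frac{87}{2}\right)^{2} + 180} = \sqrt{4 \cdot \frac{7569}{4} + 180} = \sqrt{7569 + 180} = \sqrt{7749} = 3 \sqrt{861}$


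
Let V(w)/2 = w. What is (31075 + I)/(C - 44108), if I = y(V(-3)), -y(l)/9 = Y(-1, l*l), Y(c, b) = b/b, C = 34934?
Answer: -15533/4587 ≈ -3.3863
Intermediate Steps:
V(w) = 2*w
Y(c, b) = 1
y(l) = -9 (y(l) = -9*1 = -9)
I = -9
(31075 + I)/(C - 44108) = (31075 - 9)/(34934 - 44108) = 31066/(-9174) = 31066*(-1/9174) = -15533/4587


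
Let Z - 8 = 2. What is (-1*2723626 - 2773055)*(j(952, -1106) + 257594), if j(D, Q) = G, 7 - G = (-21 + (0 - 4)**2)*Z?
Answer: -1416225356331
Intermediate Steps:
Z = 10 (Z = 8 + 2 = 10)
G = 57 (G = 7 - (-21 + (0 - 4)**2)*10 = 7 - (-21 + (-4)**2)*10 = 7 - (-21 + 16)*10 = 7 - (-5)*10 = 7 - 1*(-50) = 7 + 50 = 57)
j(D, Q) = 57
(-1*2723626 - 2773055)*(j(952, -1106) + 257594) = (-1*2723626 - 2773055)*(57 + 257594) = (-2723626 - 2773055)*257651 = -5496681*257651 = -1416225356331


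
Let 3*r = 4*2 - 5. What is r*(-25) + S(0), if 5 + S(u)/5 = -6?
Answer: -80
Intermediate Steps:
S(u) = -55 (S(u) = -25 + 5*(-6) = -25 - 30 = -55)
r = 1 (r = (4*2 - 5)/3 = (8 - 5)/3 = (⅓)*3 = 1)
r*(-25) + S(0) = 1*(-25) - 55 = -25 - 55 = -80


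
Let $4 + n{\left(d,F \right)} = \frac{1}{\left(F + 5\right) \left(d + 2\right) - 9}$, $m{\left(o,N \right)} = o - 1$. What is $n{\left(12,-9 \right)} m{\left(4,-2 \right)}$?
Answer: $- \frac{783}{65} \approx -12.046$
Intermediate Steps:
$m{\left(o,N \right)} = -1 + o$ ($m{\left(o,N \right)} = o - 1 = -1 + o$)
$n{\left(d,F \right)} = -4 + \frac{1}{-9 + \left(2 + d\right) \left(5 + F\right)}$ ($n{\left(d,F \right)} = -4 + \frac{1}{\left(F + 5\right) \left(d + 2\right) - 9} = -4 + \frac{1}{\left(5 + F\right) \left(2 + d\right) - 9} = -4 + \frac{1}{\left(2 + d\right) \left(5 + F\right) - 9} = -4 + \frac{1}{-9 + \left(2 + d\right) \left(5 + F\right)}$)
$n{\left(12,-9 \right)} m{\left(4,-2 \right)} = \frac{-3 - 240 - -72 - \left(-36\right) 12}{1 + 2 \left(-9\right) + 5 \cdot 12 - 108} \left(-1 + 4\right) = \frac{-3 - 240 + 72 + 432}{1 - 18 + 60 - 108} \cdot 3 = \frac{1}{-65} \cdot 261 \cdot 3 = \left(- \frac{1}{65}\right) 261 \cdot 3 = \left(- \frac{261}{65}\right) 3 = - \frac{783}{65}$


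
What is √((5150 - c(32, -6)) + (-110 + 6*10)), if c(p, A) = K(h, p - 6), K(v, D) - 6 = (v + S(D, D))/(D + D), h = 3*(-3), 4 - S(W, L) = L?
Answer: √3443947/26 ≈ 71.376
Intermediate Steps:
S(W, L) = 4 - L
h = -9
K(v, D) = 6 + (4 + v - D)/(2*D) (K(v, D) = 6 + (v + (4 - D))/(D + D) = 6 + (4 + v - D)/((2*D)) = 6 + (4 + v - D)*(1/(2*D)) = 6 + (4 + v - D)/(2*D))
c(p, A) = (-71 + 11*p)/(2*(-6 + p)) (c(p, A) = (4 - 9 + 11*(p - 6))/(2*(p - 6)) = (4 - 9 + 11*(-6 + p))/(2*(-6 + p)) = (4 - 9 + (-66 + 11*p))/(2*(-6 + p)) = (-71 + 11*p)/(2*(-6 + p)))
√((5150 - c(32, -6)) + (-110 + 6*10)) = √((5150 - (-71 + 11*32)/(2*(-6 + 32))) + (-110 + 6*10)) = √((5150 - (-71 + 352)/(2*26)) + (-110 + 60)) = √((5150 - 281/(2*26)) - 50) = √((5150 - 1*281/52) - 50) = √((5150 - 281/52) - 50) = √(267519/52 - 50) = √(264919/52) = √3443947/26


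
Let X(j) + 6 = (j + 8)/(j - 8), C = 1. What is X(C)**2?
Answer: 2601/49 ≈ 53.082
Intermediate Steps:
X(j) = -6 + (8 + j)/(-8 + j) (X(j) = -6 + (j + 8)/(j - 8) = -6 + (8 + j)/(-8 + j))
X(C)**2 = ((56 - 5*1)/(-8 + 1))**2 = ((56 - 5)/(-7))**2 = (-1/7*51)**2 = (-51/7)**2 = 2601/49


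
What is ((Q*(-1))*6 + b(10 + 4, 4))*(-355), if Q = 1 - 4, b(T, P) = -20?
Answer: 710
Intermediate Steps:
Q = -3
((Q*(-1))*6 + b(10 + 4, 4))*(-355) = (-3*(-1)*6 - 20)*(-355) = (3*6 - 20)*(-355) = (18 - 20)*(-355) = -2*(-355) = 710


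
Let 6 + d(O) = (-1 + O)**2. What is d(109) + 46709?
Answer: 58367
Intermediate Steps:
d(O) = -6 + (-1 + O)**2
d(109) + 46709 = (-6 + (-1 + 109)**2) + 46709 = (-6 + 108**2) + 46709 = (-6 + 11664) + 46709 = 11658 + 46709 = 58367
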